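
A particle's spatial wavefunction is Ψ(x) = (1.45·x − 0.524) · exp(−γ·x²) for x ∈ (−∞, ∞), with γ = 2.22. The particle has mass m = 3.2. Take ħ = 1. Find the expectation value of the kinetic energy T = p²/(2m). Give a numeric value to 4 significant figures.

0.6681

T = −(ħ²/2m) d²/dx², so ⟨T⟩ = −(ħ²/2m) ∫ Ψ*·Ψ'' dx / ∫|Ψ|² dx; with m = 3.2.
Expand each integrand as polynomial × e^(−2γx²) and use ∫x^(2j)·e^(−2γx²) dx = (2j−1)!!/(4γ)^j · √(π/(2γ)), odd powers → 0; here √(π/(2γ)) = 0.84117. Differentiate with the product rule, d/dx e^(−γx²) = −2γx·e^(−γx²).
State is unnormalized: ∫|Ψ|² dx = 0.43013, and ∫Ψ*·(−ħ²/2m · Ψ'') dx = 0.28737, so ⟨T⟩ = 0.28737 / 0.43013.
⟨T⟩ = 0.66810.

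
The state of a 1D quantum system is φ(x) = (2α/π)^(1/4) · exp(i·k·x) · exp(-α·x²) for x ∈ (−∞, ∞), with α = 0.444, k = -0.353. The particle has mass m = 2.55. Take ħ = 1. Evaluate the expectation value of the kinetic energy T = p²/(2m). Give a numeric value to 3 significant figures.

0.111

T = −(ħ²/2m) d²/dx², so ⟨T⟩ = −(ħ²/2m) ∫ φ*·φ'' dx; with m = 2.55.
Gaussian moments: ∫x^(2j)·e^(−2αx²) dx = (2j−1)!!/(4α)^j · √(π/(2α)), odd powers integrate to 0; here √(π/(2α)) = 1.8809. Derivatives: φ′ = (ik − 2αx)·φ, φ″ = ((ik − 2αx)² − 2α)·φ; the odd-in-x pieces drop out.
⟨T⟩ = 0.11149.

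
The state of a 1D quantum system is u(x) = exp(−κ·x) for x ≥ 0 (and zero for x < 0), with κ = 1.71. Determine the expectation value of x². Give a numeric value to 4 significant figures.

0.1710

⟨x²⟩ = ∫ x²·|u|² dx / ∫|u|² dx (integrals over the domain).
Every integrand reduces to terms xʲ·e^(−2κx) on [0, ∞); use ∫₀^∞ xʲ·e^(−2κx) dx = j!/(2κ)^(j+1).
State is unnormalized: ∫|u|² dx = 0.29240, and ∫u*·x²·u dx = 0.049998, so ⟨x²⟩ = 0.049998 / 0.29240.
⟨x²⟩ = 0.17099.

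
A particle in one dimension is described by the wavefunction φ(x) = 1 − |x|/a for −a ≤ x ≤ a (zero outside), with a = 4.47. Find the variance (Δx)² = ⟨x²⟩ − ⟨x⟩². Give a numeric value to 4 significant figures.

1.998

Compute ⟨x⟩ and ⟨x²⟩ separately, then (Δx)² = ⟨x²⟩ − ⟨x⟩².
φ is even, so ∫ over [−a, a] = 2∫₀ᵃ with φ = 1 − x/a there: ∫₀ᵃ (1 − x/a)² dx = a/3, ∫₀ᵃ x²(1 − x/a)² dx = a³/30, ∫₀ᵃ x⁴(1 − x/a)² dx = a⁵/105.
Normalization: ∫|φ|² dx = 2.9800.
⟨x⟩ = 0.0000 and ⟨x²⟩ = 1.9981.
(Δx)² = 1.9981 − (0.0000)² = 1.9981.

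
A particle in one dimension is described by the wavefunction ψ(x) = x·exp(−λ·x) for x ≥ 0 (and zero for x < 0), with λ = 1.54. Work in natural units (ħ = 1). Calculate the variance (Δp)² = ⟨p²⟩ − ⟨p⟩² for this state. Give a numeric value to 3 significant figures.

Compute ⟨p⟩ and ⟨p²⟩ separately; (Δp)² = ⟨p²⟩ − ⟨p⟩².
Differentiate x·exp(−λ·x) with the product rule; every integrand then reduces to terms xʲ·e^(−2λx) on [0, ∞), with ∫₀^∞ xʲ·e^(−2λx) dx = j!/(2λ)^(j+1).
Normalization: ∫|ψ|² dx = 0.068451.
⟨p⟩ = 0.0000 and ⟨p²⟩ = 2.3716.
(Δp)² = 2.3716 − (0.0000)² = 2.3716.

2.37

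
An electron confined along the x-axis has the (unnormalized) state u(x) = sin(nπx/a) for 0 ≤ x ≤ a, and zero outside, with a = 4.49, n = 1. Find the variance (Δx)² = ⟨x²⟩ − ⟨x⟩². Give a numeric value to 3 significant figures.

0.659

Compute ⟨x⟩ and ⟨x²⟩ separately, then (Δx)² = ⟨x²⟩ − ⟨x⟩².
With sin²θ = (1 − cos2θ)/2 on 0 ≤ x ≤ a: ∫sin²(nπx/a) dx = a/2, ∫x·sin²(nπx/a) dx = a²/4, ∫x²·sin²(nπx/a) dx = a³·(1/6 − 1/(4n²π²)); higher powers xᵏ the same way, integrating xᵏ·cos(2nπx/a) by parts.
Normalization: ∫|u|² dx = 2.2450.
⟨x⟩ = 2.2450 and ⟨x²⟩ = 5.6987.
(Δx)² = 5.6987 − (2.2450)² = 0.65869.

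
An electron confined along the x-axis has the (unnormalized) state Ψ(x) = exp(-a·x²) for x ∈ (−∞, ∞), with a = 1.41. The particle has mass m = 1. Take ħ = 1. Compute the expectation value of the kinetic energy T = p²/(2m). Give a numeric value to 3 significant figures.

T = −(ħ²/2m) d²/dx², so ⟨T⟩ = −(ħ²/2m) ∫ Ψ*·Ψ'' dx / ∫|Ψ|² dx; with m = 1.
Gaussian moments: ∫x^(2j)·e^(−2ax²) dx = (2j−1)!!/(4a)^j · √(π/(2a)), odd powers integrate to 0; here √(π/(2a)) = 1.0555. Derivatives: d/dx e^(−ax²) = −2ax·e^(−ax²), d²/dx² e^(−ax²) = (4a²x² − 2a)·e^(−ax²).
State is unnormalized: ∫|Ψ|² dx = 1.0555, and ∫Ψ*·(−ħ²/2m · Ψ'') dx = 0.74411, so ⟨T⟩ = 0.74411 / 1.0555.
⟨T⟩ = 0.70500.

0.705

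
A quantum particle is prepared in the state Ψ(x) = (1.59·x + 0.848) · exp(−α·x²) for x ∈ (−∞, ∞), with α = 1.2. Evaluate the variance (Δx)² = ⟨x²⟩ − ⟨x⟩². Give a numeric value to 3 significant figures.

0.181

Compute ⟨x⟩ and ⟨x²⟩ separately, then (Δx)² = ⟨x²⟩ − ⟨x⟩².
Expand each integrand as polynomial × e^(−2αx²) and use ∫x^(2j)·e^(−2αx²) dx = (2j−1)!!/(4α)^j · √(π/(2α)), odd powers → 0; here √(π/(2α)) = 1.1441.
Normalization: ∫|Ψ|² dx = 1.4253.
⟨x⟩ = 0.45096 and ⟨x²⟩ = 0.38449.
(Δx)² = 0.38449 − (0.45096)² = 0.18113.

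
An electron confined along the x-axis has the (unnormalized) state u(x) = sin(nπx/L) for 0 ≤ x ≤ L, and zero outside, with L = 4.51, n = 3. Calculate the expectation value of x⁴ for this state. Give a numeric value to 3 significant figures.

78.2

⟨x⁴⟩ = ∫ x⁴·|u|² dx / ∫|u|² dx (integrals over the domain).
With sin²θ = (1 − cos2θ)/2 on 0 ≤ x ≤ L: ∫sin²(nπx/L) dx = L/2, ∫x·sin²(nπx/L) dx = L²/4, ∫x²·sin²(nπx/L) dx = L³·(1/6 − 1/(4n²π²)); higher powers xᵏ the same way, integrating xᵏ·cos(2nπx/L) by parts.
State is unnormalized: ∫|u|² dx = 2.2550, and ∫u*·x⁴·u dx = 176.26, so ⟨x⁴⟩ = 176.26 / 2.2550.
⟨x⁴⟩ = 78.165.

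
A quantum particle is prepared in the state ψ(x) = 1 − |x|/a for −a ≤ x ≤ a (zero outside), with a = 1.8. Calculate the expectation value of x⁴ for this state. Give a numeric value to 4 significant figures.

⟨x⁴⟩ = ∫ x⁴·|ψ|² dx / ∫|ψ|² dx (integrals over the domain).
ψ is even, so ∫ over [−a, a] = 2∫₀ᵃ with ψ = 1 − x/a there: ∫₀ᵃ (1 − x/a)² dx = a/3, ∫₀ᵃ x²(1 − x/a)² dx = a³/30, ∫₀ᵃ x⁴(1 − x/a)² dx = a⁵/105.
State is unnormalized: ∫|ψ|² dx = 1.2000, and ∫ψ*·x⁴·ψ dx = 0.35992, so ⟨x⁴⟩ = 0.35992 / 1.2000.
⟨x⁴⟩ = 0.29993.

0.2999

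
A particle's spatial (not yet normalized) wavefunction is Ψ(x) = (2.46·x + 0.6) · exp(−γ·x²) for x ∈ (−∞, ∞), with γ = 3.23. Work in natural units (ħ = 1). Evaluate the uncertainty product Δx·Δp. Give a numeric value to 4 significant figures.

Δx = √(⟨x²⟩−⟨x⟩²), Δp = √(⟨p²⟩−⟨p⟩²).
Expand each integrand as polynomial × e^(−2γx²) and use ∫x^(2j)·e^(−2γx²) dx = (2j−1)!!/(4γ)^j · √(π/(2γ)), odd powers → 0; here √(π/(2γ)) = 0.69736. Differentiate with the product rule, d/dx e^(−γx²) = −2γx·e^(−γx²).
Normalization: ∫|Ψ|² dx = 0.57769.
⟨x⟩ = 0.27582, ⟨x²⟩ = 0.16493 ⇒ Δx = 0.29808.
⟨p⟩ = 0.0000, ⟨p²⟩ = 6.8826 ⇒ Δp = 2.6235.
Δx·Δp = 0.78201.

0.7820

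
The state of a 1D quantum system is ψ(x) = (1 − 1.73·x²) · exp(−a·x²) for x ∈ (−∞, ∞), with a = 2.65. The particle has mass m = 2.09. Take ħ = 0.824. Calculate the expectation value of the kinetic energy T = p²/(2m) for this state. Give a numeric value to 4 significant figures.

T = −(ħ²/2m) d²/dx², so ⟨T⟩ = −(ħ²/2m) ∫ ψ*·ψ'' dx / ∫|ψ|² dx; with m = 2.09.
Expand each integrand as polynomial × e^(−2ax²) and use ∫x^(2j)·e^(−2ax²) dx = (2j−1)!!/(4a)^j · √(π/(2a)), odd powers → 0; here √(π/(2a)) = 0.76990. Differentiate with the product rule, d/dx e^(−ax²) = −2ax·e^(−ax²).
State is unnormalized: ∫|ψ|² dx = 0.58012, and ∫ψ*·(−ħ²/2m · ψ'') dx = 0.50138, so ⟨T⟩ = 0.50138 / 0.58012.
⟨T⟩ = 0.86426.

0.8643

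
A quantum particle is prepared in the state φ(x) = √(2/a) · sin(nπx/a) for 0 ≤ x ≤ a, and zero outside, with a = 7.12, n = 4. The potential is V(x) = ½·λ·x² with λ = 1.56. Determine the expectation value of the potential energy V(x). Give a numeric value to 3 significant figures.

⟨V⟩ = ∫ V(x)·|φ|² dx.
With sin²θ = (1 − cos2θ)/2 on 0 ≤ x ≤ a: ∫sin²(nπx/a) dx = a/2, ∫x·sin²(nπx/a) dx = a²/4, ∫x²·sin²(nπx/a) dx = a³·(1/6 − 1/(4n²π²)); higher powers xᵏ the same way, integrating xᵏ·cos(2nπx/a) by parts.
⟨V⟩ = 13.055.

13.1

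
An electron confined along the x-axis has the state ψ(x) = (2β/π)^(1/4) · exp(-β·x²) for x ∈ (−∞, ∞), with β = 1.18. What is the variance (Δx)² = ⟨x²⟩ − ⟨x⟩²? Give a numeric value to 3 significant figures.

Compute ⟨x⟩ and ⟨x²⟩ separately, then (Δx)² = ⟨x²⟩ − ⟨x⟩².
Gaussian moments: ∫x^(2j)·e^(−2βx²) dx = (2j−1)!!/(4β)^j · √(π/(2β)), odd powers integrate to 0; here √(π/(2β)) = 1.1538.
⟨x⟩ = 0.0000 and ⟨x²⟩ = 0.21186.
(Δx)² = 0.21186 − (0.0000)² = 0.21186.

0.212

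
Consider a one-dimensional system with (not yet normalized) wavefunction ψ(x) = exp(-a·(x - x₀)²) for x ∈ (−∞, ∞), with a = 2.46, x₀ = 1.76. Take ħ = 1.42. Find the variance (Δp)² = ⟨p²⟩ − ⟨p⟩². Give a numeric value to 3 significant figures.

4.96

Compute ⟨p⟩ and ⟨p²⟩ separately; (Δp)² = ⟨p²⟩ − ⟨p⟩².
Gaussian moments (u = x − x₀): ∫u^(2j)·e^(−2au²) du = (2j−1)!!/(4a)^j · √(π/(2a)), odd powers integrate to 0; here √(π/(2a)) = 0.79908. Derivatives: d/dx e^(−au²) = −2au·e^(−au²), d²/dx² e^(−au²) = (4a²u² − 2a)·e^(−au²).
Normalization: ∫|ψ|² dx = 0.79908.
⟨p⟩ = 0.0000 and ⟨p²⟩ = 4.9603.
(Δp)² = 4.9603 − (0.0000)² = 4.9603.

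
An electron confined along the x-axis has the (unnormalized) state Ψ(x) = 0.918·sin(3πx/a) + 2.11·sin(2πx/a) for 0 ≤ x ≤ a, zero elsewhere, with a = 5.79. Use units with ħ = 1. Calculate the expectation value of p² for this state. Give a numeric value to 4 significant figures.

p² Ψ = −ħ² d²Ψ/dx²; ⟨p²⟩ = −ħ² ∫ Ψ*·Ψ'' dx / ∫|Ψ|² dx.
d²/dx² sin(jπx/a) = −(jπ/a)²·sin(jπx/a); on 0 ≤ x ≤ a, ∫sin²(jπx/a) dx = a/2 and ∫sin(jπx/a)·sin(lπx/a) dx = 0 for j ≠ l, so only diagonal terms survive in ∫|Ψ|² and ∫Ψ·Ψ″; ∫Ψ·Ψ′ dx = [Ψ²/2] between the walls = 0.
State is unnormalized: ∫|Ψ|² dx = 15.329, and ∫Ψ*·(−ħ² Ψ'') dx = 21.642, so ⟨p²⟩ = 21.642 / 15.329.
⟨p²⟩ = 1.4119.

1.412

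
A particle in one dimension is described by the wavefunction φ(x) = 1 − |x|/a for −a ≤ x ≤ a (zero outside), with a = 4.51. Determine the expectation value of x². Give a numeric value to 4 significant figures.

⟨x²⟩ = ∫ x²·|φ|² dx / ∫|φ|² dx (integrals over the domain).
φ is even, so ∫ over [−a, a] = 2∫₀ᵃ with φ = 1 − x/a there: ∫₀ᵃ (1 − x/a)² dx = a/3, ∫₀ᵃ x²(1 − x/a)² dx = a³/30, ∫₀ᵃ x⁴(1 − x/a)² dx = a⁵/105.
State is unnormalized: ∫|φ|² dx = 3.0067, and ∫φ*·x²·φ dx = 6.1156, so ⟨x²⟩ = 6.1156 / 3.0067.
⟨x²⟩ = 2.0340.

2.034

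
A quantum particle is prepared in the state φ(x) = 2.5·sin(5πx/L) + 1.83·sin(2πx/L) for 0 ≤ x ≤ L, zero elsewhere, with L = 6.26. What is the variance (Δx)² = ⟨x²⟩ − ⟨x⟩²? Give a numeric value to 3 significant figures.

Compute ⟨x⟩ and ⟨x²⟩ separately, then (Δx)² = ⟨x²⟩ − ⟨x⟩².
On 0 ≤ x ≤ L (j ≠ l): ∫sin²(jπx/L) dx = L/2, ∫sin(jπx/L)·sin(lπx/L) dx = 0; diagonal moments ∫x·sin²(jπx/L) dx = L²/4, ∫x²·sin²(jπx/L) dx = L³·(1/6 − 1/(4j²π²)); cross terms ∫x·sin(jπx/L)·sin(lπx/L) dx = 0 for j + l even and −4jlL²/(π²(j² − l²)²) for j + l odd, ∫x²·sin(jπx/L)·sin(lπx/L) dx = (−1)^(j+l)·4jlL³/(π²(j² − l²)²); higher powers the same way via product-to-sum and parts.
Normalization: ∫|φ|² dx = 30.045.
⟨x⟩ = 3.0203 and ⟨x²⟩ = 12.151.
(Δx)² = 12.151 − (3.0203)² = 3.0287.

3.03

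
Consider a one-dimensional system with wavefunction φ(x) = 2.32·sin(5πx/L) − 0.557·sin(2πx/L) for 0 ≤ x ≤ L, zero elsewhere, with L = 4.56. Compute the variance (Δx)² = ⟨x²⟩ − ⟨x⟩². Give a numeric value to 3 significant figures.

1.68

Compute ⟨x⟩ and ⟨x²⟩ separately, then (Δx)² = ⟨x²⟩ − ⟨x⟩².
On 0 ≤ x ≤ L (j ≠ l): ∫sin²(jπx/L) dx = L/2, ∫sin(jπx/L)·sin(lπx/L) dx = 0; diagonal moments ∫x·sin²(jπx/L) dx = L²/4, ∫x²·sin²(jπx/L) dx = L³·(1/6 − 1/(4j²π²)); cross terms ∫x·sin(jπx/L)·sin(lπx/L) dx = 0 for j + l even and −4jlL²/(π²(j² − l²)²) for j + l odd, ∫x²·sin(jπx/L)·sin(lπx/L) dx = (−1)^(j+l)·4jlL³/(π²(j² − l²)²); higher powers the same way via product-to-sum and parts.
Normalization: ∫|φ|² dx = 12.979.
⟨x⟩ = 2.3181 and ⟨x²⟩ = 7.0505.
(Δx)² = 7.0505 − (2.3181)² = 1.6772.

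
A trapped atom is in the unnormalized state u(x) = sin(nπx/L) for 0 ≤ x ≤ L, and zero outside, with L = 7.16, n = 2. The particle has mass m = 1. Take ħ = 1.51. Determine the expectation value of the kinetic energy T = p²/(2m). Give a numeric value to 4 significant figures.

0.8779

T = −(ħ²/2m) d²/dx², so ⟨T⟩ = −(ħ²/2m) ∫ u*·u'' dx / ∫|u|² dx; with m = 1.
d/dx sin(nπx/L) = (nπ/L)·cos(nπx/L) and d²/dx² sin(nπx/L) = −(nπ/L)²·sin(nπx/L); on 0 ≤ x ≤ L, ∫sin²(nπx/L) dx = L/2 and ∫sin(nπx/L)·cos(nπx/L) dx = 0.
State is unnormalized: ∫|u|² dx = 3.5800, and ∫u*·(−ħ²/2m · u'') dx = 3.1430, so ⟨T⟩ = 3.1430 / 3.5800.
⟨T⟩ = 0.87793.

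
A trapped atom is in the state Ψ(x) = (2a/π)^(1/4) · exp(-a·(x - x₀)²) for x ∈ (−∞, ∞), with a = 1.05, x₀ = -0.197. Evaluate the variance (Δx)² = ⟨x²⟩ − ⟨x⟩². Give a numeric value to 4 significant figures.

0.2381

Compute ⟨x⟩ and ⟨x²⟩ separately, then (Δx)² = ⟨x²⟩ − ⟨x⟩².
Gaussian moments (u = x − x₀): ∫u^(2j)·e^(−2au²) du = (2j−1)!!/(4a)^j · √(π/(2a)), odd powers integrate to 0; here √(π/(2a)) = 1.2231.
⟨x⟩ = -0.19700 and ⟨x²⟩ = 0.27690.
(Δx)² = 0.27690 − (-0.19700)² = 0.23810.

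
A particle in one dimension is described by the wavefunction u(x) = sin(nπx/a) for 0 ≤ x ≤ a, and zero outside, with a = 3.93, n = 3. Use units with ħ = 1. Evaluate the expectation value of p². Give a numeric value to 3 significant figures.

p² u = −ħ² d²u/dx²; ⟨p²⟩ = −ħ² ∫ u*·u'' dx / ∫|u|² dx.
d/dx sin(nπx/a) = (nπ/a)·cos(nπx/a) and d²/dx² sin(nπx/a) = −(nπ/a)²·sin(nπx/a); on 0 ≤ x ≤ a, ∫sin²(nπx/a) dx = a/2 and ∫sin(nπx/a)·cos(nπx/a) dx = 0.
State is unnormalized: ∫|u|² dx = 1.9650, and ∫u*·(−ħ² u'') dx = 11.301, so ⟨p²⟩ = 11.301 / 1.9650.
⟨p²⟩ = 5.7512.

5.75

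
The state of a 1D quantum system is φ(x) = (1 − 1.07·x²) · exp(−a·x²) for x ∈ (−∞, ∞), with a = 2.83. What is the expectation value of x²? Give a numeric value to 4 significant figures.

0.05978

⟨x²⟩ = ∫ x²·|φ|² dx / ∫|φ|² dx (integrals over the domain).
Expand each integrand as polynomial × e^(−2ax²) and use ∫x^(2j)·e^(−2ax²) dx = (2j−1)!!/(4a)^j · √(π/(2a)), odd powers → 0; here √(π/(2a)) = 0.74502.
State is unnormalized: ∫|φ|² dx = 0.62414, and ∫φ*·x²·φ dx = 0.037309, so ⟨x²⟩ = 0.037309 / 0.62414.
⟨x²⟩ = 0.059776.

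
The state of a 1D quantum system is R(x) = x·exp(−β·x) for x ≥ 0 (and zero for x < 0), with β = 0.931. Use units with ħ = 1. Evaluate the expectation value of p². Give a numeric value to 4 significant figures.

0.8668

p² R = −ħ² d²R/dx²; ⟨p²⟩ = −ħ² ∫ R*·R'' dx / ∫|R|² dx.
Differentiate x·exp(−β·x) with the product rule; every integrand then reduces to terms xʲ·e^(−2βx) on [0, ∞), with ∫₀^∞ xʲ·e^(−2βx) dx = j!/(2β)^(j+1).
State is unnormalized: ∫|R|² dx = 0.30981, and ∫R*·(−ħ² R'') dx = 0.26853, so ⟨p²⟩ = 0.26853 / 0.30981.
⟨p²⟩ = 0.86676.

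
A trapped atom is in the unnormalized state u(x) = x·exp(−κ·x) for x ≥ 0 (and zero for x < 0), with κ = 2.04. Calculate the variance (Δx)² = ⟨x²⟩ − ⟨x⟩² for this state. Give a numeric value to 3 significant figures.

0.180

Compute ⟨x⟩ and ⟨x²⟩ separately, then (Δx)² = ⟨x²⟩ − ⟨x⟩².
Every integrand reduces to terms xʲ·e^(−2κx) on [0, ∞); use ∫₀^∞ xʲ·e^(−2κx) dx = j!/(2κ)^(j+1).
Normalization: ∫|u|² dx = 0.029448.
⟨x⟩ = 0.73529 and ⟨x²⟩ = 0.72088.
(Δx)² = 0.72088 − (0.73529)² = 0.18022.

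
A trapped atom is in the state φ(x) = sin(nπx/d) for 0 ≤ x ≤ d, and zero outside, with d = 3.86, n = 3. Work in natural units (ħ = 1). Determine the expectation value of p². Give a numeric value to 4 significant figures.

5.962

p² φ = −ħ² d²φ/dx²; ⟨p²⟩ = −ħ² ∫ φ*·φ'' dx / ∫|φ|² dx.
d/dx sin(nπx/d) = (nπ/d)·cos(nπx/d) and d²/dx² sin(nπx/d) = −(nπ/d)²·sin(nπx/d); on 0 ≤ x ≤ d, ∫sin²(nπx/d) dx = d/2 and ∫sin(nπx/d)·cos(nπx/d) dx = 0.
State is unnormalized: ∫|φ|² dx = 1.9300, and ∫φ*·(−ħ² φ'') dx = 11.506, so ⟨p²⟩ = 11.506 / 1.9300.
⟨p²⟩ = 5.9617.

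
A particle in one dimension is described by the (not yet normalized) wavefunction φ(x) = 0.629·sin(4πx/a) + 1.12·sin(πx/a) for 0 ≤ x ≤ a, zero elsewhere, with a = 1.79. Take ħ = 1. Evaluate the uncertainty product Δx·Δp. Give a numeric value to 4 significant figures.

Δx = √(⟨x²⟩−⟨x⟩²), Δp = √(⟨p²⟩−⟨p⟩²).
On 0 ≤ x ≤ a (j ≠ l): ∫sin²(jπx/a) dx = a/2, ∫sin(jπx/a)·sin(lπx/a) dx = 0; diagonal moments ∫x·sin²(jπx/a) dx = a²/4, ∫x²·sin²(jπx/a) dx = a³·(1/6 − 1/(4j²π²)); cross terms ∫x·sin(jπx/a)·sin(lπx/a) dx = 0 for j + l even and −4jla²/(π²(j² − l²)²) for j + l odd, ∫x²·sin(jπx/a)·sin(lπx/a) dx = (−1)^(j+l)·4jla³/(π²(j² − l²)²); higher powers the same way via product-to-sum and parts. d²/dx² sin(jπx/a) = −(jπ/a)²·sin(jπx/a); on 0 ≤ x ≤ a, ∫sin²(jπx/a) dx = a/2 and ∫sin(jπx/a)·sin(lπx/a) dx = 0 for j ≠ l, so only diagonal terms survive in ∫|φ|² and ∫φ·φ″; ∫φ·φ′ dx = [φ²/2] between the walls = 0.
Normalization: ∫|φ|² dx = 1.4768.
⟨x⟩ = 0.87297, ⟨x²⟩ = 0.90277 ⇒ Δx = 0.37509.
⟨p⟩ = 0.0000, ⟨p²⟩ = 14.159 ⇒ Δp = 3.7629.
Δx·Δp = 1.4114.

1.411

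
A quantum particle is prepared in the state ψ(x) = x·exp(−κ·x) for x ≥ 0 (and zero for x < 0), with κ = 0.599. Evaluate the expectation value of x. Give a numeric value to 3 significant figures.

⟨x⟩ = ∫ x·|ψ|² dx / ∫|ψ|² dx (integrals over the domain).
Every integrand reduces to terms xʲ·e^(−2κx) on [0, ∞); use ∫₀^∞ xʲ·e^(−2κx) dx = j!/(2κ)^(j+1).
State is unnormalized: ∫|ψ|² dx = 1.1632, and ∫ψ*·x·ψ dx = 2.9129, so ⟨x⟩ = 2.9129 / 1.1632.
⟨x⟩ = 2.5042.

2.50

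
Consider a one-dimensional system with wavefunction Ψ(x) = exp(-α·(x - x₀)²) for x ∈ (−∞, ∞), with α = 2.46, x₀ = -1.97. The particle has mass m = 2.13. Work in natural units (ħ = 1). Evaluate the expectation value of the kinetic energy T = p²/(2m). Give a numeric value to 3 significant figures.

T = −(ħ²/2m) d²/dx², so ⟨T⟩ = −(ħ²/2m) ∫ Ψ*·Ψ'' dx / ∫|Ψ|² dx; with m = 2.13.
Gaussian moments (u = x − x₀): ∫u^(2j)·e^(−2αu²) du = (2j−1)!!/(4α)^j · √(π/(2α)), odd powers integrate to 0; here √(π/(2α)) = 0.79908. Derivatives: d/dx e^(−αu²) = −2αu·e^(−αu²), d²/dx² e^(−αu²) = (4α²u² − 2α)·e^(−αu²).
State is unnormalized: ∫|Ψ|² dx = 0.79908, and ∫Ψ*·(−ħ²/2m · Ψ'') dx = 0.46144, so ⟨T⟩ = 0.46144 / 0.79908.
⟨T⟩ = 0.57746.

0.577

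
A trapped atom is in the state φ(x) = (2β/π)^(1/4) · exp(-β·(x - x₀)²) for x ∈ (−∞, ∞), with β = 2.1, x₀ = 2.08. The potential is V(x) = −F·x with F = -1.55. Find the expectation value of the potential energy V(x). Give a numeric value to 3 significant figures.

⟨V⟩ = ∫ V(x)·|φ|² dx.
Gaussian moments (u = x − x₀): ∫u^(2j)·e^(−2βu²) du = (2j−1)!!/(4β)^j · √(π/(2β)), odd powers integrate to 0; here √(π/(2β)) = 0.86487.
⟨V⟩ = 3.2240.

3.22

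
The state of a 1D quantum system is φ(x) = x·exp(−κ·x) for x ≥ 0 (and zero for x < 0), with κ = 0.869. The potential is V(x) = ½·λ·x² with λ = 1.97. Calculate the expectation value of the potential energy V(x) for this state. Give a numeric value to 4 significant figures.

3.913

⟨V⟩ = ∫ V(x)·|φ|² dx / ∫|φ|² dx.
Every integrand reduces to terms xʲ·e^(−2κx) on [0, ∞); use ∫₀^∞ xʲ·e^(−2κx) dx = j!/(2κ)^(j+1).
State is unnormalized: ∫|φ|² dx = 0.38096, and ∫φ*·V(x)·φ dx = 1.4907, so ⟨V⟩ = 1.4907 / 0.38096.
⟨V⟩ = 3.9131.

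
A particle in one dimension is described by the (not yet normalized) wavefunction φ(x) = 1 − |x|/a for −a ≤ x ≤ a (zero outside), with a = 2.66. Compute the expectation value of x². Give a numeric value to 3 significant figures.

0.708

⟨x²⟩ = ∫ x²·|φ|² dx / ∫|φ|² dx (integrals over the domain).
φ is even, so ∫ over [−a, a] = 2∫₀ᵃ with φ = 1 − x/a there: ∫₀ᵃ (1 − x/a)² dx = a/3, ∫₀ᵃ x²(1 − x/a)² dx = a³/30, ∫₀ᵃ x⁴(1 − x/a)² dx = a⁵/105.
State is unnormalized: ∫|φ|² dx = 1.7733, and ∫φ*·x²·φ dx = 1.2547, so ⟨x²⟩ = 1.2547 / 1.7733.
⟨x²⟩ = 0.70756.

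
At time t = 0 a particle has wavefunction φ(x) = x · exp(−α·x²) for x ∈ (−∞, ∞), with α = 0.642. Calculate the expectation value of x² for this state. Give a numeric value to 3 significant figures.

1.17

⟨x²⟩ = ∫ x²·|φ|² dx / ∫|φ|² dx (integrals over the domain).
Expand each integrand as polynomial × e^(−2αx²) and use ∫x^(2j)·e^(−2αx²) dx = (2j−1)!!/(4α)^j · √(π/(2α)), odd powers → 0; here √(π/(2α)) = 1.5642.
State is unnormalized: ∫|φ|² dx = 0.60911, and ∫φ*·x²·φ dx = 0.71158, so ⟨x²⟩ = 0.71158 / 0.60911.
⟨x²⟩ = 1.1682.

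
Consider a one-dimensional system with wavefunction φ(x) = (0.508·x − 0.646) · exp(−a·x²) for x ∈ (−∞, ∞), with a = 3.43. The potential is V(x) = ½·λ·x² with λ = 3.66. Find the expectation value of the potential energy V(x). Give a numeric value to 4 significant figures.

⟨V⟩ = ∫ V(x)·|φ|² dx / ∫|φ|² dx.
Expand each integrand as polynomial × e^(−2ax²) and use ∫x^(2j)·e^(−2ax²) dx = (2j−1)!!/(4a)^j · √(π/(2a)), odd powers → 0; here √(π/(2a)) = 0.67673.
State is unnormalized: ∫|φ|² dx = 0.29514, and ∫φ*·V(x)·φ dx = 0.042762, so ⟨V⟩ = 0.042762 / 0.29514.
⟨V⟩ = 0.14489.

0.1449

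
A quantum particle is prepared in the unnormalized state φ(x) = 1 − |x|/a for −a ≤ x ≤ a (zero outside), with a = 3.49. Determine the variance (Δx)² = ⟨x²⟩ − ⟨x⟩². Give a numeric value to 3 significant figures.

Compute ⟨x⟩ and ⟨x²⟩ separately, then (Δx)² = ⟨x²⟩ − ⟨x⟩².
φ is even, so ∫ over [−a, a] = 2∫₀ᵃ with φ = 1 − x/a there: ∫₀ᵃ (1 − x/a)² dx = a/3, ∫₀ᵃ x²(1 − x/a)² dx = a³/30, ∫₀ᵃ x⁴(1 − x/a)² dx = a⁵/105.
Normalization: ∫|φ|² dx = 2.3267.
⟨x⟩ = 0.0000 and ⟨x²⟩ = 1.2180.
(Δx)² = 1.2180 − (0.0000)² = 1.2180.

1.22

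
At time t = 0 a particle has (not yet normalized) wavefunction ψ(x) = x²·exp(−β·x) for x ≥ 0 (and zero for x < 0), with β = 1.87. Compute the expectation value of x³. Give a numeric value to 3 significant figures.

4.01

⟨x³⟩ = ∫ x³·|ψ|² dx / ∫|ψ|² dx (integrals over the domain).
Every integrand reduces to terms xʲ·e^(−2βx) on [0, ∞); use ∫₀^∞ xʲ·e^(−2βx) dx = j!/(2β)^(j+1).
State is unnormalized: ∫|ψ|² dx = 0.032798, and ∫ψ*·x³·ψ dx = 0.13166, so ⟨x³⟩ = 0.13166 / 0.032798.
⟨x³⟩ = 4.0143.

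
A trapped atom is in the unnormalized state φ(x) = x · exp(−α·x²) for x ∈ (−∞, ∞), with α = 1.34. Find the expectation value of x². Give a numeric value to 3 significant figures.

⟨x²⟩ = ∫ x²·|φ|² dx / ∫|φ|² dx (integrals over the domain).
Expand each integrand as polynomial × e^(−2αx²) and use ∫x^(2j)·e^(−2αx²) dx = (2j−1)!!/(4α)^j · √(π/(2α)), odd powers → 0; here √(π/(2α)) = 1.0827.
State is unnormalized: ∫|φ|² dx = 0.20200, and ∫φ*·x²·φ dx = 0.11306, so ⟨x²⟩ = 0.11306 / 0.20200.
⟨x²⟩ = 0.55970.

0.560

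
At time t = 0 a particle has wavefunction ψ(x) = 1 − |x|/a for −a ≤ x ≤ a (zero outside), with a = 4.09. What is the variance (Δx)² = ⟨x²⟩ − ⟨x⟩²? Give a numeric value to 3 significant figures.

Compute ⟨x⟩ and ⟨x²⟩ separately, then (Δx)² = ⟨x²⟩ − ⟨x⟩².
ψ is even, so ∫ over [−a, a] = 2∫₀ᵃ with ψ = 1 − x/a there: ∫₀ᵃ (1 − x/a)² dx = a/3, ∫₀ᵃ x²(1 − x/a)² dx = a³/30, ∫₀ᵃ x⁴(1 − x/a)² dx = a⁵/105.
Normalization: ∫|ψ|² dx = 2.7267.
⟨x⟩ = 0.0000 and ⟨x²⟩ = 1.6728.
(Δx)² = 1.6728 − (0.0000)² = 1.6728.

1.67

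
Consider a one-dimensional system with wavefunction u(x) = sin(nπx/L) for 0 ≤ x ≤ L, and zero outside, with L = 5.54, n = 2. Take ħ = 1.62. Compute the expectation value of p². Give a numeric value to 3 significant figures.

3.38

p² u = −ħ² d²u/dx²; ⟨p²⟩ = −ħ² ∫ u*·u'' dx / ∫|u|² dx.
d/dx sin(nπx/L) = (nπ/L)·cos(nπx/L) and d²/dx² sin(nπx/L) = −(nπ/L)²·sin(nπx/L); on 0 ≤ x ≤ L, ∫sin²(nπx/L) dx = L/2 and ∫sin(nπx/L)·cos(nπx/L) dx = 0.
State is unnormalized: ∫|u|² dx = 2.7700, and ∫u*·(−ħ² u'') dx = 9.3508, so ⟨p²⟩ = 9.3508 / 2.7700.
⟨p²⟩ = 3.3757.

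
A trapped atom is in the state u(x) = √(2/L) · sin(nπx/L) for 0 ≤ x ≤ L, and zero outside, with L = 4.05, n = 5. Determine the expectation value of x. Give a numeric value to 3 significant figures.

⟨x⟩ = ∫ x·|u|² dx (integrals over the domain).
With sin²θ = (1 − cos2θ)/2 on 0 ≤ x ≤ L: ∫sin²(nπx/L) dx = L/2, ∫x·sin²(nπx/L) dx = L²/4, ∫x²·sin²(nπx/L) dx = L³·(1/6 − 1/(4n²π²)); higher powers xᵏ the same way, integrating xᵏ·cos(2nπx/L) by parts.
⟨x⟩ = 2.0250.

2.03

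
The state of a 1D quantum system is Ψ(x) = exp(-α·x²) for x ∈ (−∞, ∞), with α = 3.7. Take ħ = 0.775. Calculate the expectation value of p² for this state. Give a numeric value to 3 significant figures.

2.22

p² Ψ = −ħ² d²Ψ/dx²; ⟨p²⟩ = −ħ² ∫ Ψ*·Ψ'' dx / ∫|Ψ|² dx.
Gaussian moments: ∫x^(2j)·e^(−2αx²) dx = (2j−1)!!/(4α)^j · √(π/(2α)), odd powers integrate to 0; here √(π/(2α)) = 0.65157. Derivatives: d/dx e^(−αx²) = −2αx·e^(−αx²), d²/dx² e^(−αx²) = (4α²x² − 2α)·e^(−αx²).
State is unnormalized: ∫|Ψ|² dx = 0.65157, and ∫Ψ*·(−ħ² Ψ'') dx = 1.4480, so ⟨p²⟩ = 1.4480 / 0.65157.
⟨p²⟩ = 2.2223.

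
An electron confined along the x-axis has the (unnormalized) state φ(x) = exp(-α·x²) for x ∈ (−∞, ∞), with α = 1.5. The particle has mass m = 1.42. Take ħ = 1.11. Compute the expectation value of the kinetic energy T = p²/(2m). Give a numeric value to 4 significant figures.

T = −(ħ²/2m) d²/dx², so ⟨T⟩ = −(ħ²/2m) ∫ φ*·φ'' dx / ∫|φ|² dx; with m = 1.42.
Gaussian moments: ∫x^(2j)·e^(−2αx²) dx = (2j−1)!!/(4α)^j · √(π/(2α)), odd powers integrate to 0; here √(π/(2α)) = 1.0233. Derivatives: d/dx e^(−αx²) = −2αx·e^(−αx²), d²/dx² e^(−αx²) = (4α²x² − 2α)·e^(−αx²).
State is unnormalized: ∫|φ|² dx = 1.0233, and ∫φ*·(−ħ²/2m · φ'') dx = 0.66594, so ⟨T⟩ = 0.66594 / 1.0233.
⟨T⟩ = 0.65076.

0.6508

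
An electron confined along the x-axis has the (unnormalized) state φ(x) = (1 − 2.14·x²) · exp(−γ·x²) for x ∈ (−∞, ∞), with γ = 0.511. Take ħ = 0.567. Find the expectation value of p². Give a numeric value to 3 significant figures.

0.806

p² φ = −ħ² d²φ/dx²; ⟨p²⟩ = −ħ² ∫ φ*·φ'' dx / ∫|φ|² dx.
Expand each integrand as polynomial × e^(−2γx²) and use ∫x^(2j)·e^(−2γx²) dx = (2j−1)!!/(4γ)^j · √(π/(2γ)), odd powers → 0; here √(π/(2γ)) = 1.7533. Differentiate with the product rule, d/dx e^(−γx²) = −2γx·e^(−γx²).
State is unnormalized: ∫|φ|² dx = 3.8475, and ∫φ*·(−ħ² φ'') dx = 3.1012, so ⟨p²⟩ = 3.1012 / 3.8475.
⟨p²⟩ = 0.80602.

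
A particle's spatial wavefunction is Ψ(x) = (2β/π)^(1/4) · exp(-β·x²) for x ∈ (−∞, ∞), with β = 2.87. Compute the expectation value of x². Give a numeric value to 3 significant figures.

⟨x²⟩ = ∫ x²·|Ψ|² dx (integrals over the domain).
Gaussian moments: ∫x^(2j)·e^(−2βx²) dx = (2j−1)!!/(4β)^j · √(π/(2β)), odd powers integrate to 0; here √(π/(2β)) = 0.73981.
⟨x²⟩ = 0.087108.

0.0871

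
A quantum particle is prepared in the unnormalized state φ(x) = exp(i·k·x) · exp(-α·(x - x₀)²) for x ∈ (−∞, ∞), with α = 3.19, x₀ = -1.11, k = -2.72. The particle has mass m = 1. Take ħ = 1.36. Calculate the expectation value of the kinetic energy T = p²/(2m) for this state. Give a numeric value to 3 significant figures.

T = −(ħ²/2m) d²/dx², so ⟨T⟩ = −(ħ²/2m) ∫ φ*·φ'' dx / ∫|φ|² dx; with m = 1.
Gaussian moments (u = x − x₀): ∫u^(2j)·e^(−2αu²) du = (2j−1)!!/(4α)^j · √(π/(2α)), odd powers integrate to 0; here √(π/(2α)) = 0.70172. Derivatives: φ′ = (ik − 2αu)·φ, φ″ = ((ik − 2αu)² − 2α)·φ; the odd-in-u pieces drop out.
State is unnormalized: ∫|φ|² dx = 0.70172, and ∫φ*·(−ħ²/2m · φ'') dx = 6.8714, so ⟨T⟩ = 6.8714 / 0.70172.
⟨T⟩ = 9.7922.

9.79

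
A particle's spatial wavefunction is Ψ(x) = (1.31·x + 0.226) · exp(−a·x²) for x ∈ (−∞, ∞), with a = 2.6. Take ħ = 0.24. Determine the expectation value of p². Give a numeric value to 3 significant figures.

0.378

p² Ψ = −ħ² d²Ψ/dx²; ⟨p²⟩ = −ħ² ∫ Ψ*·Ψ'' dx / ∫|Ψ|² dx.
Expand each integrand as polynomial × e^(−2ax²) and use ∫x^(2j)·e^(−2ax²) dx = (2j−1)!!/(4a)^j · √(π/(2a)), odd powers → 0; here √(π/(2a)) = 0.77727. Differentiate with the product rule, d/dx e^(−ax²) = −2ax·e^(−ax²).
State is unnormalized: ∫|Ψ|² dx = 0.16796, and ∫Ψ*·(−ħ² Ψ'') dx = 0.063569, so ⟨p²⟩ = 0.063569 / 0.16796.
⟨p²⟩ = 0.37848.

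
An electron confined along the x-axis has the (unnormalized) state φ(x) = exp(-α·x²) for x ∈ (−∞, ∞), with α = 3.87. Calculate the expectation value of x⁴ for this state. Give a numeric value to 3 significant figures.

0.0125

⟨x⁴⟩ = ∫ x⁴·|φ|² dx / ∫|φ|² dx (integrals over the domain).
Gaussian moments: ∫x^(2j)·e^(−2αx²) dx = (2j−1)!!/(4α)^j · √(π/(2α)), odd powers integrate to 0; here √(π/(2α)) = 0.63710.
State is unnormalized: ∫|φ|² dx = 0.63710, and ∫φ*·x⁴·φ dx = 0.0079760, so ⟨x⁴⟩ = 0.0079760 / 0.63710.
⟨x⁴⟩ = 0.012519.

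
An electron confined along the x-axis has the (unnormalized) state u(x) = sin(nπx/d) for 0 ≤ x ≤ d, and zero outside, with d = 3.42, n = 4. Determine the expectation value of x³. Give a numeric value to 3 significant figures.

9.81

⟨x³⟩ = ∫ x³·|u|² dx / ∫|u|² dx (integrals over the domain).
With sin²θ = (1 − cos2θ)/2 on 0 ≤ x ≤ d: ∫sin²(nπx/d) dx = d/2, ∫x·sin²(nπx/d) dx = d²/4, ∫x²·sin²(nπx/d) dx = d³·(1/6 − 1/(4n²π²)); higher powers xᵏ the same way, integrating xᵏ·cos(2nπx/d) by parts.
State is unnormalized: ∫|u|² dx = 1.7100, and ∫u*·x³·u dx = 16.776, so ⟨x³⟩ = 16.776 / 1.7100.
⟨x³⟩ = 9.8104.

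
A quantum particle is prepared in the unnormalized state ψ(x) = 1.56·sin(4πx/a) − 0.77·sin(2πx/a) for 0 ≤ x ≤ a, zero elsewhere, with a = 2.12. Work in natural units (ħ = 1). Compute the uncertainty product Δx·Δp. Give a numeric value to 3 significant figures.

Δx = √(⟨x²⟩−⟨x⟩²), Δp = √(⟨p²⟩−⟨p⟩²).
On 0 ≤ x ≤ a (j ≠ l): ∫sin²(jπx/a) dx = a/2, ∫sin(jπx/a)·sin(lπx/a) dx = 0; diagonal moments ∫x·sin²(jπx/a) dx = a²/4, ∫x²·sin²(jπx/a) dx = a³·(1/6 − 1/(4j²π²)); cross terms ∫x·sin(jπx/a)·sin(lπx/a) dx = 0 for j + l even and −4jla²/(π²(j² − l²)²) for j + l odd, ∫x²·sin(jπx/a)·sin(lπx/a) dx = (−1)^(j+l)·4jla³/(π²(j² − l²)²); higher powers the same way via product-to-sum and parts. d²/dx² sin(jπx/a) = −(jπ/a)²·sin(jπx/a); on 0 ≤ x ≤ a, ∫sin²(jπx/a) dx = a/2 and ∫sin(jπx/a)·sin(lπx/a) dx = 0 for j ≠ l, so only diagonal terms survive in ∫|ψ|² and ∫ψ·ψ″; ∫ψ·ψ′ dx = [ψ²/2] between the walls = 0.
Normalization: ∫|ψ|² dx = 3.2081.
⟨x⟩ = 1.0600, ⟨x²⟩ = 1.3149 ⇒ Δx = 0.43736.
⟨p⟩ = 0.0000, ⟨p²⟩ = 29.973 ⇒ Δp = 5.4748.
Δx·Δp = 2.3945.

2.39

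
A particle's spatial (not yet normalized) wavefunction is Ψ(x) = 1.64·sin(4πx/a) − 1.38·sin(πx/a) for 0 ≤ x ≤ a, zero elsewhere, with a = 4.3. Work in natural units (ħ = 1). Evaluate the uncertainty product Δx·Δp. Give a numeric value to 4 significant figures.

Δx = √(⟨x²⟩−⟨x⟩²), Δp = √(⟨p²⟩−⟨p⟩²).
On 0 ≤ x ≤ a (j ≠ l): ∫sin²(jπx/a) dx = a/2, ∫sin(jπx/a)·sin(lπx/a) dx = 0; diagonal moments ∫x·sin²(jπx/a) dx = a²/4, ∫x²·sin²(jπx/a) dx = a³·(1/6 − 1/(4j²π²)); cross terms ∫x·sin(jπx/a)·sin(lπx/a) dx = 0 for j + l even and −4jla²/(π²(j² − l²)²) for j + l odd, ∫x²·sin(jπx/a)·sin(lπx/a) dx = (−1)^(j+l)·4jla³/(π²(j² − l²)²); higher powers the same way via product-to-sum and parts. d²/dx² sin(jπx/a) = −(jπ/a)²·sin(jπx/a); on 0 ≤ x ≤ a, ∫sin²(jπx/a) dx = a/2 and ∫sin(jπx/a)·sin(lπx/a) dx = 0 for j ≠ l, so only diagonal terms survive in ∫|Ψ|² and ∫Ψ·Ψ″; ∫Ψ·Ψ′ dx = [Ψ²/2] between the walls = 0.
Normalization: ∫|Ψ|² dx = 9.8771.
⟨x⟩ = 2.2111, ⟨x²⟩ = 6.0033 ⇒ Δx = 1.0557.
⟨p⟩ = 0.0000, ⟨p²⟩ = 5.2214 ⇒ Δp = 2.2850.
Δx·Δp = 2.4123.

2.412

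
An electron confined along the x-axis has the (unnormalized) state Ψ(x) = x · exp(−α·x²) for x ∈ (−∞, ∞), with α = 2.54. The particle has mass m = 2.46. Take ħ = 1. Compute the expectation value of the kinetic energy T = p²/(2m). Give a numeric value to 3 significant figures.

1.55

T = −(ħ²/2m) d²/dx², so ⟨T⟩ = −(ħ²/2m) ∫ Ψ*·Ψ'' dx / ∫|Ψ|² dx; with m = 2.46.
Expand each integrand as polynomial × e^(−2αx²) and use ∫x^(2j)·e^(−2αx²) dx = (2j−1)!!/(4α)^j · √(π/(2α)), odd powers → 0; here √(π/(2α)) = 0.78640. Differentiate with the product rule, d/dx e^(−αx²) = −2αx·e^(−αx²).
State is unnormalized: ∫|Ψ|² dx = 0.077401, and ∫Ψ*·(−ħ²/2m · Ψ'') dx = 0.11988, so ⟨T⟩ = 0.11988 / 0.077401.
⟨T⟩ = 1.5488.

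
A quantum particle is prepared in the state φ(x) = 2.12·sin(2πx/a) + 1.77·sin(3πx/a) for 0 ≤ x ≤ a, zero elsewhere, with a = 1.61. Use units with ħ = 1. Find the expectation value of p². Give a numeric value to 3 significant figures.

23.1

p² φ = −ħ² d²φ/dx²; ⟨p²⟩ = −ħ² ∫ φ*·φ'' dx / ∫|φ|² dx.
d²/dx² sin(jπx/a) = −(jπ/a)²·sin(jπx/a); on 0 ≤ x ≤ a, ∫sin²(jπx/a) dx = a/2 and ∫sin(jπx/a)·sin(lπx/a) dx = 0 for j ≠ l, so only diagonal terms survive in ∫|φ|² and ∫φ·φ″; ∫φ·φ′ dx = [φ²/2] between the walls = 0.
State is unnormalized: ∫|φ|² dx = 6.1400, and ∫φ*·(−ħ² φ'') dx = 141.53, so ⟨p²⟩ = 141.53 / 6.1400.
⟨p²⟩ = 23.050.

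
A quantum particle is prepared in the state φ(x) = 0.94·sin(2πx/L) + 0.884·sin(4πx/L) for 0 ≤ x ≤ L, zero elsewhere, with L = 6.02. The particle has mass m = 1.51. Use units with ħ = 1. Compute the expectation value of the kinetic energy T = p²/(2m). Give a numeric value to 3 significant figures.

T = −(ħ²/2m) d²/dx², so ⟨T⟩ = −(ħ²/2m) ∫ φ*·φ'' dx / ∫|φ|² dx; with m = 1.51.
d²/dx² sin(jπx/L) = −(jπ/L)²·sin(jπx/L); on 0 ≤ x ≤ L, ∫sin²(jπx/L) dx = L/2 and ∫sin(jπx/L)·sin(lπx/L) dx = 0 for j ≠ l, so only diagonal terms survive in ∫|φ|² and ∫φ·φ″; ∫φ·φ′ dx = [φ²/2] between the walls = 0.
State is unnormalized: ∫|φ|² dx = 5.0118, and ∫φ*·(−ħ²/2m · φ'') dx = 4.3532, so ⟨T⟩ = 4.3532 / 5.0118.
⟨T⟩ = 0.86859.

0.869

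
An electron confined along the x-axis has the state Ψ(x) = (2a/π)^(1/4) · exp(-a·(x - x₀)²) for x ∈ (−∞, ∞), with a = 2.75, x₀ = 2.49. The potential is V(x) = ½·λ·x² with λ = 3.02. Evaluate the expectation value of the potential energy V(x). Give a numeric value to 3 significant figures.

⟨V⟩ = ∫ V(x)·|Ψ|² dx.
Gaussian moments (u = x − x₀): ∫u^(2j)·e^(−2au²) du = (2j−1)!!/(4a)^j · √(π/(2a)), odd powers integrate to 0; here √(π/(2a)) = 0.75578.
⟨V⟩ = 9.4994.

9.50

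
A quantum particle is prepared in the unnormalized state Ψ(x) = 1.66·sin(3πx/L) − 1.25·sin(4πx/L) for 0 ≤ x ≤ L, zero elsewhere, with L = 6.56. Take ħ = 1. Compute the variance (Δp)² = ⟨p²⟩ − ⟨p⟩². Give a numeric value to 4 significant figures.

2.645

Compute ⟨p⟩ and ⟨p²⟩ separately; (Δp)² = ⟨p²⟩ − ⟨p⟩².
d²/dx² sin(jπx/L) = −(jπ/L)²·sin(jπx/L); on 0 ≤ x ≤ L, ∫sin²(jπx/L) dx = L/2 and ∫sin(jπx/L)·sin(lπx/L) dx = 0 for j ≠ l, so only diagonal terms survive in ∫|Ψ|² and ∫Ψ·Ψ″; ∫Ψ·Ψ′ dx = [Ψ²/2] between the walls = 0.
Normalization: ∫|Ψ|² dx = 14.163.
⟨p⟩ = 0.0000 and ⟨p²⟩ = 2.6450.
(Δp)² = 2.6450 − (0.0000)² = 2.6450.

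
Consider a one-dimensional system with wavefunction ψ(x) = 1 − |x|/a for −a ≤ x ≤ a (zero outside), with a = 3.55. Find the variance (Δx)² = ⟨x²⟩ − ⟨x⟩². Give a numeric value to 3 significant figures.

1.26

Compute ⟨x⟩ and ⟨x²⟩ separately, then (Δx)² = ⟨x²⟩ − ⟨x⟩².
ψ is even, so ∫ over [−a, a] = 2∫₀ᵃ with ψ = 1 − x/a there: ∫₀ᵃ (1 − x/a)² dx = a/3, ∫₀ᵃ x²(1 − x/a)² dx = a³/30, ∫₀ᵃ x⁴(1 − x/a)² dx = a⁵/105.
Normalization: ∫|ψ|² dx = 2.3667.
⟨x⟩ = 0.0000 and ⟨x²⟩ = 1.2603.
(Δx)² = 1.2603 − (0.0000)² = 1.2603.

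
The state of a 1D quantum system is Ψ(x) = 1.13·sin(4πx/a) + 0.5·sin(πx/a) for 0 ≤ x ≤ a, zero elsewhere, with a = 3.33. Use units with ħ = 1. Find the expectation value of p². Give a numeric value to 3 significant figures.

12.1

p² Ψ = −ħ² d²Ψ/dx²; ⟨p²⟩ = −ħ² ∫ Ψ*·Ψ'' dx / ∫|Ψ|² dx.
d²/dx² sin(jπx/a) = −(jπ/a)²·sin(jπx/a); on 0 ≤ x ≤ a, ∫sin²(jπx/a) dx = a/2 and ∫sin(jπx/a)·sin(lπx/a) dx = 0 for j ≠ l, so only diagonal terms survive in ∫|Ψ|² and ∫Ψ·Ψ″; ∫Ψ·Ψ′ dx = [Ψ²/2] between the walls = 0.
State is unnormalized: ∫|Ψ|² dx = 2.5423, and ∫Ψ*·(−ħ² Ψ'') dx = 30.647, so ⟨p²⟩ = 30.647 / 2.5423.
⟨p²⟩ = 12.055.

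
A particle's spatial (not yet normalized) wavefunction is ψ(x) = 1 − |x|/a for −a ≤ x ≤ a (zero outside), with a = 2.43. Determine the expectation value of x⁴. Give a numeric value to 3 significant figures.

0.996

⟨x⁴⟩ = ∫ x⁴·|ψ|² dx / ∫|ψ|² dx (integrals over the domain).
ψ is even, so ∫ over [−a, a] = 2∫₀ᵃ with ψ = 1 − x/a there: ∫₀ᵃ (1 − x/a)² dx = a/3, ∫₀ᵃ x²(1 − x/a)² dx = a³/30, ∫₀ᵃ x⁴(1 − x/a)² dx = a⁵/105.
State is unnormalized: ∫|ψ|² dx = 1.6200, and ∫ψ*·x⁴·ψ dx = 1.6139, so ⟨x⁴⟩ = 1.6139 / 1.6200.
⟨x⁴⟩ = 0.99622.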